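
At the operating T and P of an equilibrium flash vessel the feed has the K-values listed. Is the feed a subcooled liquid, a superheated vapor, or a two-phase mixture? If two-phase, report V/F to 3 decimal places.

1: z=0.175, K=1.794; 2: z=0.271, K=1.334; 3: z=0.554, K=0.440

ΣzᵢKᵢ = 0.919; Σzᵢ/Kᵢ = 1.560.
Since ΣzᵢKᵢ < 1 the mixture is below its bubble point — single liquid phase.

subcooled liquid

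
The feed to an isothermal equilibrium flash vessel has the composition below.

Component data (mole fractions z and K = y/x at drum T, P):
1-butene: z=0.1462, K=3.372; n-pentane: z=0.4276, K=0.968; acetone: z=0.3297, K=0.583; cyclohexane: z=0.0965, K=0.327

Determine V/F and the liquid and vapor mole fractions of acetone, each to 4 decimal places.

V/F = 0.1929, x_acetone = 0.3585, y_acetone = 0.2090

Material balance + equilibrium reduce to Σ zᵢ(Kᵢ−1)/(1+V/F(Kᵢ−1)) = 0.
Check two-phase: ΣzᵢKᵢ = 1.1307 > 1 and Σzᵢ/Kᵢ = 1.3457 > 1, so g(0) = 0.1307 > 0 and g(1) = -0.3457 < 0.
Iterate (Newton) starting at V/F = 0.5:
  V/F = 0.5000: g = -0.12685, g' = -0.3634 → V/F = 0.1509
  V/F = 0.1509: g = 0.02261, g' = -0.5659 → V/F = 0.1909
  V/F = 0.1909: g = 0.00105, g' = -0.5154 → V/F = 0.1929
Converged at V/F = 0.1929.
Compositions from xᵢ = zᵢ/(1+V/F(Kᵢ−1)), yᵢ = Kᵢxᵢ:
  1-butene: x = 0.1003, y = 0.3382
  n-pentane: x = 0.4303, y = 0.4165
  acetone: x = 0.3585, y = 0.2090
  cyclohexane: x = 0.1109, y = 0.0363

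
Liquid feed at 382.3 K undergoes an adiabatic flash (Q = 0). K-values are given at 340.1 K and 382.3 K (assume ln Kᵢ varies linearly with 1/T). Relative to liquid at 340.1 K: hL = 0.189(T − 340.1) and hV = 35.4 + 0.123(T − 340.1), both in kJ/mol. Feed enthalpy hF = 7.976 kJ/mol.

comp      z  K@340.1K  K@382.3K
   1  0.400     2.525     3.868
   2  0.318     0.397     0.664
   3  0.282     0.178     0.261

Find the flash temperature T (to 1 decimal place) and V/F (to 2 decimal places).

Adiabatic flash: solve Rachford–Rice at each trial T, then check hF = ψ·hV(T) + (1−ψ)·hL(T).
  T = 340.1 K: K = (2.525, 0.397, 0.178), RR gives ψ = 0.171, H_out = 6.065 kJ/mol
  T = 382.3 K: K = (3.868, 0.664, 0.261), RR gives ψ = 0.512, H_out = 24.690 kJ/mol
  T = 361.2 K: K = (3.164, 0.521, 0.218), RR gives ψ = 0.356, H_out = 16.088 kJ/mol
  T = 350.6 K: K = (2.835, 0.456, 0.197), RR gives ψ = 0.269, H_out = 11.331 kJ/mol
  T = 345.4 K: K = (2.679, 0.426, 0.188), RR gives ψ = 0.223, H_out = 8.811 kJ/mol
  T = 342.8 K: K = (2.603, 0.412, 0.183), RR gives ψ = 0.198, H_out = 7.490 kJ/mol
  T = 344.1 K: K = (2.641, 0.419, 0.185), RR gives ψ = 0.211, H_out = 8.156 kJ/mol
Linear interpolation between T = 342.8 (H_out = 7.490) and T = 344.1 (H_out = 8.156) on hF = 7.976 gives T ≈ 343.7 K, at which ψ = 0.21.

T = 343.7 K, V/F = 0.21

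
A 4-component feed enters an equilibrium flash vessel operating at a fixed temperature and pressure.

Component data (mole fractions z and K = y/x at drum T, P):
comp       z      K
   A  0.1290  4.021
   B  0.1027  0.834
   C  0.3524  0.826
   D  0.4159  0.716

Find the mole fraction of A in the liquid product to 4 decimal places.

x_A = 0.0698

Material balance + equilibrium reduce to Σ zᵢ(Kᵢ−1)/(1+V/F(Kᵢ−1)) = 0.
Feasibility: ΣzᵢKᵢ = 1.1932, Σzᵢ/Kᵢ = 1.1627 — both > 1, two phases present.
Newton–Raphson from V/F = 0.5:
  V/F = 0.5000: g = -0.06818, g' = -0.2485 → V/F = 0.2256
  V/F = 0.2256: g = 0.02400, g' = -0.4692 → V/F = 0.2768
  V/F = 0.2768: g = 0.00175, g' = -0.4036 → V/F = 0.2811
  V/F = 0.2811: g = 0.00001, g' = -0.3988 → V/F = 0.2812
Converged at V/F = 0.2812.
Compositions from xᵢ = zᵢ/(1+V/F(Kᵢ−1)), yᵢ = Kᵢxᵢ:
  A: x = 0.0698, y = 0.2805
  B: x = 0.1077, y = 0.0898
  C: x = 0.3705, y = 0.3061
  D: x = 0.4520, y = 0.3236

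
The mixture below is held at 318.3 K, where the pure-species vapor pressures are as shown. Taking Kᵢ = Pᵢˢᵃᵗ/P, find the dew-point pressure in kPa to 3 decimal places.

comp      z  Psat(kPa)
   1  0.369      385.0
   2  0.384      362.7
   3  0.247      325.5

Pdew = 360.231 kPa

At the dew point ψ → 1, so Σzᵢ/Kᵢ = 1 with Kᵢ = Pᵢˢᵃᵗ/P ⇒ 1/P = Σzᵢ/Pᵢˢᵃᵗ.
1/P = 0.369/385.0 + 0.384/362.7 + 0.247/325.5 = 0.002776 ⇒ P = 360.231 kPa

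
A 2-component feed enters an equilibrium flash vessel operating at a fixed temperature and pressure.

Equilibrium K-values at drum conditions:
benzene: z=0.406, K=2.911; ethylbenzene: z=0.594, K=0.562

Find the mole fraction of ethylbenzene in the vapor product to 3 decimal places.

y_ethylbenzene = 0.457

Let ψ = V/F and solve Σ zᵢ(Kᵢ−1)/(1+ψ(Kᵢ−1)) = 0.
Check two-phase: ΣzᵢKᵢ = 1.516 > 1 and Σzᵢ/Kᵢ = 1.196 > 1, so g(0) = 0.516 > 0 and g(1) = -0.196 < 0.
Binary case is linear: z₁(K₁−1)(1+ψ(K₂−1)) + z₂(K₂−1)(1+ψ(K₁−1)) = 0
⇒ ψ = [z₁(K₁−1)+z₂(K₂−1)] / [−(K₁−1)(K₂−1)] = 0.5157/0.8370 = 0.616
Compositions from xᵢ = zᵢ/(1+ψ(Kᵢ−1)), yᵢ = Kᵢxᵢ:
  benzene: x = 0.186, y = 0.543
  ethylbenzene: x = 0.814, y = 0.457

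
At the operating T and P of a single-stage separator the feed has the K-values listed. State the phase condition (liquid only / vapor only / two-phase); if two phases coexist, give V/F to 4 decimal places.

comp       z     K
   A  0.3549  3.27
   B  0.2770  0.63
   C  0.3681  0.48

ΣzᵢKᵢ = 1.5117; Σzᵢ/Kᵢ = 1.3151.
Both exceed 1, so a two-phase solution exists.
Newton iteration, ψ⁰ = 0.67:
  ψ = 0.6700: g = -0.11045, g' = -0.5892 → ψ = 0.4826
  ψ = 0.4826: g = 0.00417, g' = -0.6501 → ψ = 0.4890
Converged at ψ = 0.4890.

two-phase, V/F = 0.4890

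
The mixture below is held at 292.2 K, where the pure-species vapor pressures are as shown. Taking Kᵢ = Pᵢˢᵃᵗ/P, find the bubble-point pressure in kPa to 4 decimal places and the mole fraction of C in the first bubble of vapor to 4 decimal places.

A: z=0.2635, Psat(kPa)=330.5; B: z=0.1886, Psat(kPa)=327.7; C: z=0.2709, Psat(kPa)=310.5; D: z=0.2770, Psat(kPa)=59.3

Pbub = 249.4315 kPa, y_C = 0.3372

At the bubble point ψ → 0, so ΣzᵢKᵢ = 1 with Kᵢ = Pᵢˢᵃᵗ/P ⇒ P = ΣzᵢPᵢˢᵃᵗ.
P = 0.2635·330.5 + 0.1886·327.7 + 0.2709·310.5 + 0.2770·59.3 = 249.4315 kPa
yᵢ = zᵢPᵢˢᵃᵗ/P ⇒ y_C = 0.2709·310.5/249.4315 = 0.3372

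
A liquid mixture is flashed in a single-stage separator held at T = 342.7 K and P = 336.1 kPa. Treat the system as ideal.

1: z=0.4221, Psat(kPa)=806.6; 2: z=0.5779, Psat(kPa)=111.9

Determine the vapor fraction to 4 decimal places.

ψ = 0.2200

Raoult's law: Kᵢ = Pᵢˢᵃᵗ/P = Pᵢˢᵃᵗ/336.1.
  K_1 = 806.6/336.1 = 2.399881, K_2 = 111.9/336.1 = 0.332937
Material balance + equilibrium reduce to Σ zᵢ(Kᵢ−1)/(1+ψ(Kᵢ−1)) = 0.
g(0) = ΣzᵢKᵢ − 1 = 0.2054 and g(1) = 1 − Σzᵢ/Kᵢ = -0.9116, so a root lies in (0, 1).
Binary case is linear: z₁(K₁−1)(1+ψ(K₂−1)) + z₂(K₂−1)(1+ψ(K₁−1)) = 0
⇒ ψ = [z₁(K₁−1)+z₂(K₂−1)] / [−(K₁−1)(K₂−1)] = 0.20539/0.93381 = 0.2200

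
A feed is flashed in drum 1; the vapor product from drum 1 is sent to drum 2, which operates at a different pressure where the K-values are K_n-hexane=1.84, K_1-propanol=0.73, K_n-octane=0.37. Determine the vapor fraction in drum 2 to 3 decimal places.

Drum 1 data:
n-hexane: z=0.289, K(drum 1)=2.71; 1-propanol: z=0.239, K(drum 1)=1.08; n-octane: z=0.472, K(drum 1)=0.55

Drum 1:
Material balance + equilibrium reduce to Σ zᵢ(Kᵢ−1)/(1+ψ₁(Kᵢ−1)) = 0.
Feasibility: ΣzᵢKᵢ = 1.301, Σzᵢ/Kᵢ = 1.186 — both > 1, two phases present.
Newton iteration, ψ₁⁰ = 0.55:
  ψ₁ = 0.550: g = -0.0093, g' = -0.395 → ψ₁ = 0.527
Converged at ψ₁ = 0.527.
Drum-1 compositions:
  n-hexane: x = 0.152, y = 0.412
  1-propanol: x = 0.229, y = 0.248
  n-octane: x = 0.619, y = 0.340
Drum-2 feed = drum-1 vapor: z₂ = (0.4121, 0.2477, 0.3402).
Drum 2:
Material balance + equilibrium reduce to Σ zᵢ(Kᵢ−1)/(1+ψ₂(Kᵢ−1)) = 0.
Check two-phase: ΣzᵢKᵢ = 1.065 > 1 and Σzᵢ/Kᵢ = 1.483 > 1, so g(0) = 0.065 > 0 and g(1) = -0.483 < 0.
Iterate (Newton) starting at ψ₂ = 0.56:
  ψ₂ = 0.560: g = -0.1746, g' = -0.482 → ψ₂ = 0.198
  ψ₂ = 0.198: g = -0.0187, g' = -0.410 → ψ₂ = 0.152
Converged at ψ₂ = 0.152.
  n-hexane: x = 0.365, y = 0.672
  1-propanol: x = 0.258, y = 0.189
  n-octane: x = 0.376, y = 0.139

V/F (drum 2) = 0.152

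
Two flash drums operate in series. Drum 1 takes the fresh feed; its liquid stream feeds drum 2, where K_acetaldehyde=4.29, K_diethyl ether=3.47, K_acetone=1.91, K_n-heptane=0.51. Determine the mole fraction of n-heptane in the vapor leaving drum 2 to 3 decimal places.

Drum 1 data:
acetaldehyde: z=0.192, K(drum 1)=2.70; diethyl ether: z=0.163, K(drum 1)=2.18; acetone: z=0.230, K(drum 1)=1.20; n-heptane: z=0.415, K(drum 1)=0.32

y_n-heptane (drum 2) = 0.394

Drum 1:
Iterate (Newton) starting at ψ₁ = 0.5:
  ψ₁ = 0.500: g = -0.0884, g' = -0.700 → ψ₁ = 0.374
  ψ₁ = 0.374: g = -0.0025, g' = -0.670 → ψ₁ = 0.370
Converged at ψ₁ = 0.370.
Drum-1 compositions:
  acetaldehyde: x = 0.118, y = 0.318
  diethyl ether: x = 0.113, y = 0.247
  acetone: x = 0.214, y = 0.257
  n-heptane: x = 0.555, y = 0.177
Drum-2 feed = drum-1 liquid: z₂ = (0.1179, 0.1135, 0.2142, 0.5545).
Drum 2:
Iterate (Newton) starting at ψ₂ = 0.5:
  ψ₂ = 0.500: g = 0.0460, g' = -0.638 → ψ₂ = 0.572
  ψ₂ = 0.572: g = 0.0013, g' = -0.606 → ψ₂ = 0.574
Converged at ψ₂ = 0.574.
  acetaldehyde: x = 0.041, y = 0.175
  diethyl ether: x = 0.047, y = 0.163
  acetone: x = 0.141, y = 0.269
  n-heptane: x = 0.772, y = 0.394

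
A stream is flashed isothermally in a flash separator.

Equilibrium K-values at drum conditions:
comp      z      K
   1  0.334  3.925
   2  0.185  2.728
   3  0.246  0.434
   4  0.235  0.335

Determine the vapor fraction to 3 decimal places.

Rachford–Rice: g(ψ) = Σ zᵢ(Kᵢ−1)/(1+ψ(Kᵢ−1)) = 0.
Feasibility: ΣzᵢKᵢ = 2.001, Σzᵢ/Kᵢ = 1.421 — both > 1, two phases present.
Newton iteration, ψ⁰ = 0.59:
  ψ = 0.590: g = 0.0505, g' = -0.979 → ψ = 0.642
Converged at ψ = 0.642.

ψ = 0.642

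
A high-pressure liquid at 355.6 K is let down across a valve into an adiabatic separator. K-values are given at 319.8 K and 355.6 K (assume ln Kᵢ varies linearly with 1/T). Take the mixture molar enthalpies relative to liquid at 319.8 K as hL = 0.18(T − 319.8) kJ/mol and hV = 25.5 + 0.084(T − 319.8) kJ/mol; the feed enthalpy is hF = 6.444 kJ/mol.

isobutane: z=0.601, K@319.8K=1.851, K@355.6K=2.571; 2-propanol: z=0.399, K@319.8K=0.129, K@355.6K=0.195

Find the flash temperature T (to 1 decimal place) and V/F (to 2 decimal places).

T = 321.6 K, V/F = 0.24

Adiabatic flash: solve Rachford–Rice at each trial T, then check hF = ψ·hV(T) + (1−ψ)·hL(T).
  T = 319.8 K: K = (1.851, 0.129), RR gives ψ = 0.221, H_out = 5.639 kJ/mol
  T = 355.6 K: K = (2.571, 0.195), RR gives ψ = 0.493, H_out = 17.312 kJ/mol
  T = 337.7 K: K = (2.201, 0.160), RR gives ψ = 0.383, H_out = 12.341 kJ/mol
  T = 328.8 K: K = (2.024, 0.144), RR gives ψ = 0.313, H_out = 9.324 kJ/mol
  T = 324.3 K: K = (1.937, 0.137), RR gives ψ = 0.270, H_out = 7.581 kJ/mol
  T = 322.1 K: K = (1.895, 0.133), RR gives ψ = 0.247, H_out = 6.660 kJ/mol
Linear interpolation between T = 319.8 (H_out = 5.639) and T = 322.1 (H_out = 6.660) on hF = 6.444 gives T ≈ 321.6 K, at which ψ = 0.24.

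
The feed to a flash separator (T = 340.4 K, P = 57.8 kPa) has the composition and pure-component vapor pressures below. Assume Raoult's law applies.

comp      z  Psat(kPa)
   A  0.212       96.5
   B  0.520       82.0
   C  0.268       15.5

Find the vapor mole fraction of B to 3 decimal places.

y_B = 0.621

Raoult's law: Kᵢ = Pᵢˢᵃᵗ/P = Pᵢˢᵃᵗ/57.8.
  K_A = 96.5/57.8 = 1.66955, K_B = 82.0/57.8 = 1.41869, K_C = 15.5/57.8 = 0.26817
Iterate (Newton) starting at ψ = 0.33:
  ψ = 0.330: g = 0.0490, g' = -0.384 → ψ = 0.458
  ψ = 0.458: g = -0.0035, g' = -0.444 → ψ = 0.450
Converged at ψ = 0.450.
Compositions from xᵢ = zᵢ/(1+ψ(Kᵢ−1)), yᵢ = Kᵢxᵢ:
  A: x = 0.163, y = 0.272
  B: x = 0.438, y = 0.621
  C: x = 0.399, y = 0.107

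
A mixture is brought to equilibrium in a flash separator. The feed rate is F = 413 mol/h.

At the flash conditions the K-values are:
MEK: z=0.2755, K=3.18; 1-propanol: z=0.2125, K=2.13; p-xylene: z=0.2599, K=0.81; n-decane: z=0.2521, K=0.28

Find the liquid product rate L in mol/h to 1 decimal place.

L = 150.1 mol/h

Iterate (Newton) starting at V/F = 0.7:
  V/F = 0.7000: g = -0.05107, g' = -0.8335 → V/F = 0.6387
  V/F = 0.6387: g = -0.00176, g' = -0.7804 → V/F = 0.6365
Converged at V/F = 0.6365.
Then V = V/F·F = 0.6365·413 = 262.9 mol/h and L = F − V = 150.1 mol/h.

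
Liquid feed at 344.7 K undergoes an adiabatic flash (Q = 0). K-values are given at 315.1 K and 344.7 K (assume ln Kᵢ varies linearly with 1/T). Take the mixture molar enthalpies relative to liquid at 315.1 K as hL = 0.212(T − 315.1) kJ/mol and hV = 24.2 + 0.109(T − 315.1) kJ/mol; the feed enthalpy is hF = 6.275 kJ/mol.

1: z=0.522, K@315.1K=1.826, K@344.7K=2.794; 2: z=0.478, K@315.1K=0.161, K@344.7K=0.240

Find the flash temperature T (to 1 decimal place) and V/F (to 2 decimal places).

Adiabatic flash: solve Rachford–Rice at each trial T, then check hF = ψ·hV(T) + (1−ψ)·hL(T).
  T = 315.1 K: K = (1.826, 0.161), RR gives ψ = 0.043, H_out = 1.052 kJ/mol
  T = 344.7 K: K = (2.794, 0.240), RR gives ψ = 0.420, H_out = 15.167 kJ/mol
  T = 329.9 K: K = (2.280, 0.198), RR gives ψ = 0.278, H_out = 9.437 kJ/mol
  T = 322.5 K: K = (2.046, 0.179), RR gives ψ = 0.179, H_out = 5.760 kJ/mol
  T = 326.2 K: K = (2.161, 0.189), RR gives ψ = 0.232, H_out = 7.695 kJ/mol
  T = 324.4 K: K = (2.105, 0.184), RR gives ψ = 0.207, H_out = 6.781 kJ/mol
  T = 323.4 K: K = (2.074, 0.181), RR gives ψ = 0.192, H_out = 6.252 kJ/mol
Linear interpolation between T = 323.4 (H_out = 6.252) and T = 324.4 (H_out = 6.781) on hF = 6.275 gives T ≈ 323.4 K, at which ψ = 0.19.

T = 323.4 K, V/F = 0.19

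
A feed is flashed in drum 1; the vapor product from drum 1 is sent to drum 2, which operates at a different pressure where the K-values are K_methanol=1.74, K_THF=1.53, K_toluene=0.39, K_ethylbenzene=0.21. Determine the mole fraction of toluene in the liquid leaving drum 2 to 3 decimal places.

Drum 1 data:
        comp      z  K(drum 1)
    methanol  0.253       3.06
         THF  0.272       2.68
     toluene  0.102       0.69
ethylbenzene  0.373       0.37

Drum 1:
Material balance + equilibrium reduce to Σ zᵢ(Kᵢ−1)/(1+ψ₁(Kᵢ−1)) = 0.
Feasibility: ΣzᵢKᵢ = 1.712, Σzᵢ/Kᵢ = 1.340 — both > 1, two phases present.
Newton–Raphson from ψ₁ = 0.37:
  ψ₁ = 0.370: g = 0.2354, g' = -0.902 → ψ₁ = 0.631
  ψ₁ = 0.631: g = 0.0191, g' = -0.807 → ψ₁ = 0.655
Converged at ψ₁ = 0.655.
Drum-1 compositions:
  methanol: x = 0.108, y = 0.330
  THF: x = 0.130, y = 0.347
  toluene: x = 0.128, y = 0.088
  ethylbenzene: x = 0.635, y = 0.235
Drum-2 feed = drum-1 vapor: z₂ = (0.3297, 0.3472, 0.0883, 0.2349).
Drum 2:
Newton–Raphson from ψ₂ = 0.3:
  ψ₂ = 0.300: g = 0.0493, g' = -0.494 → ψ₂ = 0.400
  ψ₂ = 0.400: g = -0.0023, g' = -0.544 → ψ₂ = 0.396
  ψ₂ = 0.396: g = -0.0000, g' = -0.542 → ψ₂ = 0.395
Converged at ψ₂ = 0.395.
  methanol: x = 0.255, y = 0.444
  THF: x = 0.287, y = 0.439
  toluene: x = 0.116, y = 0.045
  ethylbenzene: x = 0.342, y = 0.072

x_toluene (drum 2) = 0.116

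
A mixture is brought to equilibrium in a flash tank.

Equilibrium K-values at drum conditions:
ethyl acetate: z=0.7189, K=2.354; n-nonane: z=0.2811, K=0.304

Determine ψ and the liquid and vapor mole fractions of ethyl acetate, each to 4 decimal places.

Newton iteration, ψ⁰ = 0.5:
  ψ = 0.5000: g = 0.28037, g' = -0.7890 → ψ = 0.8554
  ψ = 0.8554: g = -0.03244, g' = -1.1145 → ψ = 0.8263
  ψ = 0.8263: g = -0.00100, g' = -1.0477 → ψ = 0.8253
Converged at ψ = 0.8253.
Compositions from xᵢ = zᵢ/(1+ψ(Kᵢ−1)), yᵢ = Kᵢxᵢ:
  ethyl acetate: x = 0.3395, y = 0.7992
  n-nonane: x = 0.6605, y = 0.2008

ψ = 0.8253, x_ethyl acetate = 0.3395, y_ethyl acetate = 0.7992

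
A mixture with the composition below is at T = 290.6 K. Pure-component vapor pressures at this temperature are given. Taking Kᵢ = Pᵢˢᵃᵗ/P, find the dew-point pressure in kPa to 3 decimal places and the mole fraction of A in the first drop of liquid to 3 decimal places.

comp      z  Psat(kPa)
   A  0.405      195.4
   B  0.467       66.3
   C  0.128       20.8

At the dew point ψ → 1, so Σzᵢ/Kᵢ = 1 with Kᵢ = Pᵢˢᵃᵗ/P ⇒ 1/P = Σzᵢ/Pᵢˢᵃᵗ.
1/P = 0.405/195.4 + 0.467/66.3 + 0.128/20.8 = 0.015270 ⇒ P = 65.487 kPa
xᵢ = zᵢP/Pᵢˢᵃᵗ ⇒ x_A = 0.405·65.487/195.4 = 0.136

Pdew = 65.487 kPa, x_A = 0.136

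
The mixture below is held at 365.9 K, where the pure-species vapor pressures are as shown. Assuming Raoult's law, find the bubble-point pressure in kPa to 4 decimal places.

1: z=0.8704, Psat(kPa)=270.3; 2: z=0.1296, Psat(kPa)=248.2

At the bubble point ψ → 0, so ΣzᵢKᵢ = 1 with Kᵢ = Pᵢˢᵃᵗ/P ⇒ P = ΣzᵢPᵢˢᵃᵗ.
P = 0.8704·270.3 + 0.1296·248.2 = 267.4358 kPa

Pbub = 267.4358 kPa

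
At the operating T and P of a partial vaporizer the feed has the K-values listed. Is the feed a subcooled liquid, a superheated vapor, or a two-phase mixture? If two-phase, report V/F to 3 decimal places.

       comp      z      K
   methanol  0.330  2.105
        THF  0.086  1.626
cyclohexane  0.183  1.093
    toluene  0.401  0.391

ΣzᵢKᵢ = 1.191; Σzᵢ/Kᵢ = 1.403.
Both exceed 1, so a two-phase solution exists.
Material balance + equilibrium reduce to Σ zᵢ(Kᵢ−1)/(1+ψ(Kᵢ−1)) = 0.
Newton–Raphson from ψ = 0.33:
  ψ = 0.330: g = 0.0227, g' = -0.474 → ψ = 0.378
Converged at ψ = 0.378.

two-phase, V/F = 0.378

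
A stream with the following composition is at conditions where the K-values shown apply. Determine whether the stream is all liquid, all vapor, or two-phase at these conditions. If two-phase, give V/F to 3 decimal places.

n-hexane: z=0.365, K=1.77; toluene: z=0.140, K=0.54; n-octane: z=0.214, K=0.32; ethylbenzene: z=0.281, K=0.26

all liquid

ΣzᵢKᵢ = 0.863; Σzᵢ/Kᵢ = 2.215.
Since ΣzᵢKᵢ < 1 the mixture is below its bubble point — single liquid phase.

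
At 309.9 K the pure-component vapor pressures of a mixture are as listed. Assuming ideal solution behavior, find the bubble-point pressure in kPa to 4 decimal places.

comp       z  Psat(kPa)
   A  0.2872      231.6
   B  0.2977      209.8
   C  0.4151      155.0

At the bubble point ψ → 0, so ΣzᵢKᵢ = 1 with Kᵢ = Pᵢˢᵃᵗ/P ⇒ P = ΣzᵢPᵢˢᵃᵗ.
P = 0.2872·231.6 + 0.2977·209.8 + 0.4151·155.0 = 193.3135 kPa

Pbub = 193.3135 kPa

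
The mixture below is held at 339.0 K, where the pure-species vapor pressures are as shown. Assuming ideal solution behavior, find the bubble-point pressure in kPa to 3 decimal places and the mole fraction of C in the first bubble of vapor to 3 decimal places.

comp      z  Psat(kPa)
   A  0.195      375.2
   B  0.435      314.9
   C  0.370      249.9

At the bubble point ψ → 0, so ΣzᵢKᵢ = 1 with Kᵢ = Pᵢˢᵃᵗ/P ⇒ P = ΣzᵢPᵢˢᵃᵗ.
P = 0.195·375.2 + 0.435·314.9 + 0.370·249.9 = 302.608 kPa
yᵢ = zᵢPᵢˢᵃᵗ/P ⇒ y_C = 0.370·249.9/302.608 = 0.306

Pbub = 302.608 kPa, y_C = 0.306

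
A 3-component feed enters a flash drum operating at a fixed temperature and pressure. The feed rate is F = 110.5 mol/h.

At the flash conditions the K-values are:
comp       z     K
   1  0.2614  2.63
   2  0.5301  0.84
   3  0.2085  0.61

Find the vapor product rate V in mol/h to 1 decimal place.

V = 73.4 mol/h

Let ψ = V/F and solve Σ zᵢ(Kᵢ−1)/(1+ψ(Kᵢ−1)) = 0.
g(0) = ΣzᵢKᵢ − 1 = 0.2600 and g(1) = 1 − Σzᵢ/Kᵢ = -0.0723, so a root lies in (0, 1).
Newton iteration, ψ⁰ = 0.5:
  ψ = 0.5000: g = 0.04155, g' = -0.2758 → ψ = 0.6507
  ψ = 0.6507: g = 0.00314, g' = -0.2374 → ψ = 0.6639
  ψ = 0.6639: g = 0.00002, g' = -0.2349 → ψ = 0.6640
Converged at ψ = 0.6640.
Then V = ψ·F = 0.6640·110.5 = 73.4 mol/h and L = F − V = 37.1 mol/h.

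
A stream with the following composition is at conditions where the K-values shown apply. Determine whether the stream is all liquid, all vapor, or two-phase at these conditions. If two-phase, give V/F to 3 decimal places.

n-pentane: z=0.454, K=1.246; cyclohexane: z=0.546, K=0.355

all liquid

ΣzᵢKᵢ = 0.760; Σzᵢ/Kᵢ = 1.902.
Since ΣzᵢKᵢ < 1 the mixture is below its bubble point — single liquid phase.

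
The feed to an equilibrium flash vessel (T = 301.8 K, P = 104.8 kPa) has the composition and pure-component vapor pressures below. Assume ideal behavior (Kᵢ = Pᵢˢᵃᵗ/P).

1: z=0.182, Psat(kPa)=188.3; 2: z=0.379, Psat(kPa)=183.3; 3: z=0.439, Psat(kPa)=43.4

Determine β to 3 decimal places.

Raoult's law: Kᵢ = Pᵢˢᵃᵗ/P = Pᵢˢᵃᵗ/104.8.
  K_1 = 188.3/104.8 = 1.79676, K_2 = 183.3/104.8 = 1.74905, K_3 = 43.4/104.8 = 0.41412
Newton iteration, β⁰ = 0.5:
  β = 0.500: g = -0.0535, g' = -0.473 → β = 0.387
  β = 0.387: g = -0.0016, g' = -0.447 → β = 0.383
Converged at β = 0.383.

β = 0.383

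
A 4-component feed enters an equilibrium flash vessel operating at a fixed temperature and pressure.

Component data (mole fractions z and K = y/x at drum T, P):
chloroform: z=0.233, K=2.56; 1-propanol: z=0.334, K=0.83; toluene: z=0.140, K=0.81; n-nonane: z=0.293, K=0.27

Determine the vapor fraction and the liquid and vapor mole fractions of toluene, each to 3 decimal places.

Rachford–Rice: g(ψ) = Σ zᵢ(Kᵢ−1)/(1+ψ(Kᵢ−1)) = 0.
Check two-phase: ΣzᵢKᵢ = 1.066 > 1 and Σzᵢ/Kᵢ = 1.751 > 1, so g(0) = 0.066 > 0 and g(1) = -0.751 < 0.
Newton iteration, ψ⁰ = 0.32:
  ψ = 0.320: g = -0.1250, g' = -0.535 → ψ = 0.086
  ψ = 0.086: g = 0.0075, g' = -0.634 → ψ = 0.098
Converged at ψ = 0.098.
Compositions from xᵢ = zᵢ/(1+ψ(Kᵢ−1)), yᵢ = Kᵢxᵢ:
  chloroform: x = 0.202, y = 0.517
  1-propanol: x = 0.340, y = 0.282
  toluene: x = 0.143, y = 0.116
  n-nonane: x = 0.316, y = 0.085

ψ = 0.098, x_toluene = 0.143, y_toluene = 0.116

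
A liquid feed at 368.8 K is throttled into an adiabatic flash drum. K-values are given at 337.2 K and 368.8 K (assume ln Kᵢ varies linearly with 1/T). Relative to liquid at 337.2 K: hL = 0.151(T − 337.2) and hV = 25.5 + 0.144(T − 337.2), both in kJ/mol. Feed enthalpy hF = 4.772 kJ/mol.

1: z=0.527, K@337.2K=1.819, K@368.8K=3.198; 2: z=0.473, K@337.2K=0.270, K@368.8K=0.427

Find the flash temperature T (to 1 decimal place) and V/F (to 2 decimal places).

T = 338.5 K, V/F = 0.18

Adiabatic flash: solve Rachford–Rice at each trial T, then check hF = ψ·hV(T) + (1−ψ)·hL(T).
  T = 337.2 K: K = (1.819, 0.270), RR gives ψ = 0.144, H_out = 3.682 kJ/mol
  T = 368.8 K: K = (3.198, 0.427), RR gives ψ = 0.705, H_out = 22.581 kJ/mol
  T = 353.0 K: K = (2.443, 0.343), RR gives ψ = 0.474, H_out = 14.428 kJ/mol
  T = 345.1 K: K = (2.115, 0.305), RR gives ψ = 0.334, H_out = 9.697 kJ/mol
  T = 341.1 K: K = (1.961, 0.287), RR gives ψ = 0.247, H_out = 6.883 kJ/mol
  T = 339.1 K: K = (1.887, 0.278), RR gives ψ = 0.197, H_out = 5.310 kJ/mol
Linear interpolation between T = 337.2 (H_out = 3.682) and T = 339.1 (H_out = 5.310) on hF = 4.772 gives T ≈ 338.5 K, at which ψ = 0.18.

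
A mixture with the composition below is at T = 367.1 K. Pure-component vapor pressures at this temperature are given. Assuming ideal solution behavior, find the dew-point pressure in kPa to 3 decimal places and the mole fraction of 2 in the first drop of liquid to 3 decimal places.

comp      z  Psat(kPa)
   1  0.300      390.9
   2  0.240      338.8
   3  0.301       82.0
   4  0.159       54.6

At the dew point ψ → 1, so Σzᵢ/Kᵢ = 1 with Kᵢ = Pᵢˢᵃᵗ/P ⇒ 1/P = Σzᵢ/Pᵢˢᵃᵗ.
1/P = 0.300/390.9 + 0.240/338.8 + 0.301/82.0 + 0.159/54.6 = 0.008059 ⇒ P = 124.090 kPa
xᵢ = zᵢP/Pᵢˢᵃᵗ ⇒ x_2 = 0.240·124.090/338.8 = 0.088

Pdew = 124.090 kPa, x_2 = 0.088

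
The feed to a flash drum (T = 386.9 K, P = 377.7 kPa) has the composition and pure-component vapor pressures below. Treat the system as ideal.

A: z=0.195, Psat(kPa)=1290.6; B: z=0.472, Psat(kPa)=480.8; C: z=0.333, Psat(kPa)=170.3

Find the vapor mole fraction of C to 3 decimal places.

Raoult's law: Kᵢ = Pᵢˢᵃᵗ/P = Pᵢˢᵃᵗ/377.7.
  K_A = 1290.6/377.7 = 3.41700, K_B = 480.8/377.7 = 1.27297, K_C = 170.3/377.7 = 0.45089
Material balance + equilibrium reduce to Σ zᵢ(Kᵢ−1)/(1+V/F(Kᵢ−1)) = 0.
Feasibility: ΣzᵢKᵢ = 1.417, Σzᵢ/Kᵢ = 1.166 — both > 1, two phases present.
Newton–Raphson from V/F = 0.65:
  V/F = 0.650: g = 0.0084, g' = -0.440 → V/F = 0.669
Converged at V/F = 0.669.
Compositions from xᵢ = zᵢ/(1+V/F(Kᵢ−1)), yᵢ = Kᵢxᵢ:
  A: x = 0.075, y = 0.255
  B: x = 0.399, y = 0.508
  C: x = 0.526, y = 0.237

y_C = 0.237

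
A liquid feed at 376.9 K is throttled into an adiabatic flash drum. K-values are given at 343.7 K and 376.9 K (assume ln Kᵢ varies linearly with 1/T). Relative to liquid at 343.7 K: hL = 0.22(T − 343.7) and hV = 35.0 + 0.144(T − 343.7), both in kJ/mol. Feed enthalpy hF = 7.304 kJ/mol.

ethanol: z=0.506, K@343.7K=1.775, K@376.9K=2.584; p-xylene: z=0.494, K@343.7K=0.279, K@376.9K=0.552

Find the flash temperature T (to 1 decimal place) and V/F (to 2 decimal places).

Adiabatic flash: solve Rachford–Rice at each trial T, then check hF = ψ·hV(T) + (1−ψ)·hL(T).
  T = 343.7 K: K = (1.775, 0.279), RR gives ψ = 0.064, H_out = 2.253 kJ/mol
  T = 376.9 K: K = (2.584, 0.552), RR gives ψ = 0.818, H_out = 33.857 kJ/mol
  T = 360.3 K: K = (2.160, 0.399), RR gives ψ = 0.416, H_out = 17.676 kJ/mol
  T = 352.0 K: K = (1.963, 0.335), RR gives ψ = 0.248, H_out = 10.338 kJ/mol
  T = 347.9 K: K = (1.869, 0.306), RR gives ψ = 0.161, H_out = 6.502 kJ/mol
  T = 349.9 K: K = (1.914, 0.320), RR gives ψ = 0.204, H_out = 8.403 kJ/mol
Linear interpolation between T = 347.9 (H_out = 6.502) and T = 349.9 (H_out = 8.403) on hF = 7.304 gives T ≈ 348.7 K, at which ψ = 0.18.

T = 348.7 K, V/F = 0.18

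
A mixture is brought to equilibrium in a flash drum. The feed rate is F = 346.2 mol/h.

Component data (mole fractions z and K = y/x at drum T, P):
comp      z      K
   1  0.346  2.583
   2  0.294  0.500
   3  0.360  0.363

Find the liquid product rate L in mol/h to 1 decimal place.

Material balance + equilibrium reduce to Σ zᵢ(Kᵢ−1)/(1+V/F(Kᵢ−1)) = 0.
g(0) = ΣzᵢKᵢ − 1 = 0.171 and g(1) = 1 − Σzᵢ/Kᵢ = -0.714, so a root lies in (0, 1).
Iterate (Newton) starting at V/F = 0.5:
  V/F = 0.500: g = -0.2268, g' = -0.715 → V/F = 0.183
  V/F = 0.183: g = 0.0033, g' = -0.797 → V/F = 0.187
Converged at V/F = 0.187.
Then V = V/F·F = 0.1872·346.2 = 64.8 mol/h and L = F − V = 281.4 mol/h.

L = 281.4 mol/h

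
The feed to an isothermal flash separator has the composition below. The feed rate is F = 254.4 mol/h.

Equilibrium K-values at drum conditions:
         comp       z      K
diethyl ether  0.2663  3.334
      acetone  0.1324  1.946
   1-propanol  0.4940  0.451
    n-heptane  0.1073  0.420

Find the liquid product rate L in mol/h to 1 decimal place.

Material balance + equilibrium reduce to Σ zᵢ(Kᵢ−1)/(1+ψ(Kᵢ−1)) = 0.
Check two-phase: ΣzᵢKᵢ = 1.4134 > 1 and Σzᵢ/Kᵢ = 1.4987 > 1, so g(0) = 0.4134 > 0 and g(1) = -0.4987 < 0.
Newton–Raphson from ψ = 0.56:
  ψ = 0.5600: g = -0.13248, g' = -0.7128 → ψ = 0.3741
  ψ = 0.3741: g = 0.00352, g' = -0.7727 → ψ = 0.3787
Converged at ψ = 0.3787.
Then V = ψ·F = 0.3787·254.4 = 96.3 mol/h and L = F − V = 158.1 mol/h.

L = 158.1 mol/h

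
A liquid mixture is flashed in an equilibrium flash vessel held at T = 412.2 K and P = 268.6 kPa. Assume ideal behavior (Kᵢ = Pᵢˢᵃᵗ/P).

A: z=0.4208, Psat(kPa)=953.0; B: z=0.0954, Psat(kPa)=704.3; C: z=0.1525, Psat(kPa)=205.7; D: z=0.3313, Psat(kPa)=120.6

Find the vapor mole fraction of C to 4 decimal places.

Raoult's law: Kᵢ = Pᵢˢᵃᵗ/P = Pᵢˢᵃᵗ/268.6.
  K_A = 953.0/268.6 = 3.548027, K_B = 704.3/268.6 = 2.622115, K_C = 205.7/268.6 = 0.765823, K_D = 120.6/268.6 = 0.448995
Let β = V/F and solve Σ zᵢ(Kᵢ−1)/(1+β(Kᵢ−1)) = 0.
Check two-phase: ΣzᵢKᵢ = 2.0087 > 1 and Σzᵢ/Kᵢ = 1.0920 > 1, so g(0) = 1.0087 > 0 and g(1) = -0.0920 < 0.
Newton iteration, β⁰ = 0.5:
  β = 0.5000: g = 0.26454, g' = -0.8072 → β = 0.8277
  β = 0.8277: g = 0.03101, g' = -0.6812 → β = 0.8732
  β = 0.8732: g = -0.00023, g' = -0.6925 → β = 0.8729
Converged at β = 0.8729.
Compositions from xᵢ = zᵢ/(1+β(Kᵢ−1)), yᵢ = Kᵢxᵢ:
  A: x = 0.1305, y = 0.4631
  B: x = 0.0395, y = 0.1035
  C: x = 0.1917, y = 0.1468
  D: x = 0.6383, y = 0.2866

y_C = 0.1468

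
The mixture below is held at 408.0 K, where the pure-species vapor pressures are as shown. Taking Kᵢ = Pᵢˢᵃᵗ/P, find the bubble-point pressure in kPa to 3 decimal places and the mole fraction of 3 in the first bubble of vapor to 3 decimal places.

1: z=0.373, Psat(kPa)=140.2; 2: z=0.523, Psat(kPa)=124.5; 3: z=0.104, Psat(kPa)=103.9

Pbub = 128.214 kPa, y_3 = 0.084

At the bubble point ψ → 0, so ΣzᵢKᵢ = 1 with Kᵢ = Pᵢˢᵃᵗ/P ⇒ P = ΣzᵢPᵢˢᵃᵗ.
P = 0.373·140.2 + 0.523·124.5 + 0.104·103.9 = 128.214 kPa
yᵢ = zᵢPᵢˢᵃᵗ/P ⇒ y_3 = 0.104·103.9/128.214 = 0.084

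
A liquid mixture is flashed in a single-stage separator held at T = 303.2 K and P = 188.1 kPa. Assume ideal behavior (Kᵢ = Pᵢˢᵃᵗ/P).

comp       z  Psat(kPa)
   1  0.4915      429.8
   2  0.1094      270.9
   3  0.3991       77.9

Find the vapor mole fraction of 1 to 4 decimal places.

y_1 = 0.6092

Raoult's law: Kᵢ = Pᵢˢᵃᵗ/P = Pᵢˢᵃᵗ/188.1.
  K_1 = 429.8/188.1 = 2.284955, K_2 = 270.9/188.1 = 1.440191, K_3 = 77.9/188.1 = 0.414141
Material balance + equilibrium reduce to Σ zᵢ(Kᵢ−1)/(1+β(Kᵢ−1)) = 0.
g(0) = ΣzᵢKᵢ − 1 = 0.4459 and g(1) = 1 − Σzᵢ/Kᵢ = -0.2547, so a root lies in (0, 1).
Newton–Raphson from β = 0.5:
  β = 0.5000: g = 0.09330, g' = -0.5891 → β = 0.6584
  β = 0.6584: g = -0.00118, g' = -0.6139 → β = 0.6565
Converged at β = 0.6565.
Compositions from xᵢ = zᵢ/(1+β(Kᵢ−1)), yᵢ = Kᵢxᵢ:
  1: x = 0.2666, y = 0.6092
  2: x = 0.0849, y = 0.1222
  3: x = 0.6485, y = 0.2686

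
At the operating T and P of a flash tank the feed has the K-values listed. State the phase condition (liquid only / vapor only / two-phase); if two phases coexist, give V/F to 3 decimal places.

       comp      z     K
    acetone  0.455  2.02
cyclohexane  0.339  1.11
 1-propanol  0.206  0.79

ΣzᵢKᵢ = 1.458; Σzᵢ/Kᵢ = 0.791.
Since Σzᵢ/Kᵢ < 1 the mixture is above its dew point — single vapor phase.

vapor only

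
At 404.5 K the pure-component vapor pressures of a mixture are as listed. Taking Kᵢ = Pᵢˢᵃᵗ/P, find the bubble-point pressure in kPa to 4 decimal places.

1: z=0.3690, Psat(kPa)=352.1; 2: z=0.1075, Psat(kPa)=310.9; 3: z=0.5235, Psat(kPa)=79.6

At the bubble point ψ → 0, so ΣzᵢKᵢ = 1 with Kᵢ = Pᵢˢᵃᵗ/P ⇒ P = ΣzᵢPᵢˢᵃᵗ.
P = 0.3690·352.1 + 0.1075·310.9 + 0.5235·79.6 = 205.0172 kPa

Pbub = 205.0172 kPa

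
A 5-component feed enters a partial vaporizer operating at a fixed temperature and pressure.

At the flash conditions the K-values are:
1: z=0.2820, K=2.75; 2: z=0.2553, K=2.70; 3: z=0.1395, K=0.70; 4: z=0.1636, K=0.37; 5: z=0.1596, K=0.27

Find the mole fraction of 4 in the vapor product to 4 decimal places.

Newton iteration, ψ⁰ = 0.6:
  ψ = 0.6000: g = 0.03154, g' = -0.8421 → ψ = 0.6375
  ψ = 0.6375: g = -0.00033, g' = -0.8610 → ψ = 0.6371
Converged at ψ = 0.6371.
Compositions from xᵢ = zᵢ/(1+ψ(Kᵢ−1)), yᵢ = Kᵢxᵢ:
  1: x = 0.1333, y = 0.3667
  2: x = 0.1226, y = 0.3309
  3: x = 0.1725, y = 0.1207
  4: x = 0.2733, y = 0.1011
  5: x = 0.2984, y = 0.0806

y_4 = 0.1011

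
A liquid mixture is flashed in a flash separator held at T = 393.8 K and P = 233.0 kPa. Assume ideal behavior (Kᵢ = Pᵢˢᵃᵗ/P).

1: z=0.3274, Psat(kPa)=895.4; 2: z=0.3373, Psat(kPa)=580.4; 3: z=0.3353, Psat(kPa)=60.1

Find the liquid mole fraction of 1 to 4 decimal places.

x_1 = 0.1064

Raoult's law: Kᵢ = Pᵢˢᵃᵗ/P = Pᵢˢᵃᵗ/233.0.
  K_1 = 895.4/233.0 = 3.842918, K_2 = 580.4/233.0 = 2.490987, K_3 = 60.1/233.0 = 0.257940
Iterate (Newton) starting at ψ = 0.35:
  ψ = 0.3500: g = 0.46090, g' = -1.3255 → ψ = 0.6977
  ψ = 0.6977: g = 0.04252, g' = -1.2713 → ψ = 0.7312
  ψ = 0.7312: g = -0.00099, g' = -1.3332 → ψ = 0.7304
Converged at ψ = 0.7304.
Compositions from xᵢ = zᵢ/(1+ψ(Kᵢ−1)), yᵢ = Kᵢxᵢ:
  1: x = 0.1064, y = 0.4090
  2: x = 0.1615, y = 0.4022
  3: x = 0.7321, y = 0.1888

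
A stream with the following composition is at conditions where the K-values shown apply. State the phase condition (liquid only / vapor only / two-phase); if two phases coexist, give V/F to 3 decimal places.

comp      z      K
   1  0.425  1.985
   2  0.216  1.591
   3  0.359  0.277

ΣzᵢKᵢ = 1.287; Σzᵢ/Kᵢ = 1.646.
Both exceed 1, so a two-phase solution exists.
Let ψ = V/F and solve Σ zᵢ(Kᵢ−1)/(1+ψ(Kᵢ−1)) = 0.
Newton–Raphson from ψ = 0.5:
  ψ = 0.500: g = -0.0275, g' = -0.690 → ψ = 0.460
  ψ = 0.460: g = -0.0006, g' = -0.663 → ψ = 0.459
Converged at ψ = 0.459.

two-phase, V/F = 0.459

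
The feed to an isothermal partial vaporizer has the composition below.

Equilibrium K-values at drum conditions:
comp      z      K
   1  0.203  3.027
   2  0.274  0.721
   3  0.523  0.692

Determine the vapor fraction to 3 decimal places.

ψ = 0.288

Material balance + equilibrium reduce to Σ zᵢ(Kᵢ−1)/(1+ψ(Kᵢ−1)) = 0.
g(0) = ΣzᵢKᵢ − 1 = 0.174 and g(1) = 1 − Σzᵢ/Kᵢ = -0.203, so a root lies in (0, 1).
Iterate (Newton) starting at ψ = 0.39:
  ψ = 0.390: g = -0.0390, g' = -0.351 → ψ = 0.279
  ψ = 0.279: g = 0.0038, g' = -0.425 → ψ = 0.288
Converged at ψ = 0.288.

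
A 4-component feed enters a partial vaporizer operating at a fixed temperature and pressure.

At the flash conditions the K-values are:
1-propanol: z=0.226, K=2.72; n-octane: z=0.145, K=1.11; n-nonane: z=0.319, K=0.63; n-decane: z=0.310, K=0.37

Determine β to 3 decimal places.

Let β = V/F and solve Σ zᵢ(Kᵢ−1)/(1+β(Kᵢ−1)) = 0.
Feasibility: ΣzᵢKᵢ = 1.091, Σzᵢ/Kᵢ = 1.558 — both > 1, two phases present.
Newton–Raphson from β = 0.5:
  β = 0.500: g = -0.2058, g' = -0.523 → β = 0.106
  β = 0.106: g = 0.0122, g' = -0.668 → β = 0.125
Converged at β = 0.125.

β = 0.125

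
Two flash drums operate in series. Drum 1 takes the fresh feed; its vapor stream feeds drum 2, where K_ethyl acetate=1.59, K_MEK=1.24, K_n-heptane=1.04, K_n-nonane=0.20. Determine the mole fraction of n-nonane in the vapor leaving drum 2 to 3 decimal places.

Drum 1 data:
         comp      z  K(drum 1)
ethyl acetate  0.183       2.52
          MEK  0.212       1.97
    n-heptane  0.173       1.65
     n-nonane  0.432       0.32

Drum 1:
Rachford–Rice: g(ψ₁) = Σ zᵢ(Kᵢ−1)/(1+ψ₁(Kᵢ−1)) = 0.
Check two-phase: ΣzᵢKᵢ = 1.302 > 1 and Σzᵢ/Kᵢ = 1.635 > 1, so g(0) = 0.302 > 0 and g(1) = -0.635 < 0.
Newton iteration, ψ₁⁰ = 0.41:
  ψ₁ = 0.410: g = -0.0000, g' = -0.692 → ψ₁ = 0.410
Converged at ψ₁ = 0.410.
Drum-1 compositions:
  ethyl acetate: x = 0.113, y = 0.284
  MEK: x = 0.152, y = 0.299
  n-heptane: x = 0.137, y = 0.225
  n-nonane: x = 0.599, y = 0.192
Drum-2 feed = drum-1 vapor: z₂ = (0.2841, 0.2988, 0.2254, 0.1917).
Drum 2:
Newton iteration, ψ₂⁰ = 0.57:
  ψ₂ = 0.570: g = -0.0845, g' = -0.484 → ψ₂ = 0.395
  ψ₂ = 0.395: g = -0.0139, g' = -0.342 → ψ₂ = 0.355
  ψ₂ = 0.355: g = -0.0004, g' = -0.322 → ψ₂ = 0.353
Converged at ψ₂ = 0.353.
  ethyl acetate: x = 0.235, y = 0.374
  MEK: x = 0.275, y = 0.342
  n-heptane: x = 0.222, y = 0.231
  n-nonane: x = 0.267, y = 0.053

y_n-nonane (drum 2) = 0.053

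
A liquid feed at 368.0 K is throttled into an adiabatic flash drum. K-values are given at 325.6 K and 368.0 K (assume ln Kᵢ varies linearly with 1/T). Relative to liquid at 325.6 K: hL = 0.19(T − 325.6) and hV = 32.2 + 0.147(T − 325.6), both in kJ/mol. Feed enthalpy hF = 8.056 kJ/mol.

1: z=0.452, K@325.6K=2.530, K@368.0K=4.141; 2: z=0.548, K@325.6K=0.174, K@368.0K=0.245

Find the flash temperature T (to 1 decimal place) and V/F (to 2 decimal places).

Adiabatic flash: solve Rachford–Rice at each trial T, then check hF = ψ·hV(T) + (1−ψ)·hL(T).
  T = 325.6 K: K = (2.530, 0.174), RR gives ψ = 0.189, H_out = 6.087 kJ/mol
  T = 368.0 K: K = (4.141, 0.245), RR gives ψ = 0.424, H_out = 20.942 kJ/mol
  T = 346.8 K: K = (3.286, 0.209), RR gives ψ = 0.331, H_out = 14.398 kJ/mol
  T = 336.2 K: K = (2.895, 0.191), RR gives ψ = 0.270, H_out = 10.573 kJ/mol
  T = 330.9 K: K = (2.709, 0.182), RR gives ψ = 0.232, H_out = 8.434 kJ/mol
  T = 328.2 K: K = (2.617, 0.178), RR gives ψ = 0.211, H_out = 7.268 kJ/mol
  T = 329.5 K: K = (2.661, 0.180), RR gives ψ = 0.222, H_out = 7.837 kJ/mol
Linear interpolation between T = 329.5 (H_out = 7.837) and T = 330.9 (H_out = 8.434) on hF = 8.056 gives T ≈ 330.0 K, at which ψ = 0.23.

T = 330.0 K, V/F = 0.23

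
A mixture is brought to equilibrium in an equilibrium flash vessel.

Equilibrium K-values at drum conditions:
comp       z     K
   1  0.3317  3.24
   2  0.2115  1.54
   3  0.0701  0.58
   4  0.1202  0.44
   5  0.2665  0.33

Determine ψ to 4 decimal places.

Newton–Raphson from ψ = 0.5:
  ψ = 0.5000: g = 0.04114, g' = -0.7716 → ψ = 0.5533
  ψ = 0.5533: g = 0.00008, g' = -0.7707 → ψ = 0.5534
Converged at ψ = 0.5534.

ψ = 0.5534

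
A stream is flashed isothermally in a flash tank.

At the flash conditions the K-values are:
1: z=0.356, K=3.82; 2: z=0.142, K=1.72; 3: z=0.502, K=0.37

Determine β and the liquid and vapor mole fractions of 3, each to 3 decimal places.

β = 0.532, x_3 = 0.755, y_3 = 0.279

Rachford–Rice: g(β) = Σ zᵢ(Kᵢ−1)/(1+β(Kᵢ−1)) = 0.
g(0) = ΣzᵢKᵢ − 1 = 0.790 and g(1) = 1 − Σzᵢ/Kᵢ = -0.533, so a root lies in (0, 1).
Newton–Raphson from β = 0.5:
  β = 0.500: g = 0.0300, g' = -0.952 → β = 0.532
Converged at β = 0.532.
Compositions from xᵢ = zᵢ/(1+β(Kᵢ−1)), yᵢ = Kᵢxᵢ:
  1: x = 0.142, y = 0.544
  2: x = 0.103, y = 0.177
  3: x = 0.755, y = 0.279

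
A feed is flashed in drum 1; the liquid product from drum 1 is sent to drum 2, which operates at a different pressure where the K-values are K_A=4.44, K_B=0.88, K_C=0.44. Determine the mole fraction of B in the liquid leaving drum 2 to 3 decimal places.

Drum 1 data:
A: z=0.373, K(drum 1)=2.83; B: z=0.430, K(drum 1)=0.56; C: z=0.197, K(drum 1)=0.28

Drum 1:
Rachford–Rice: g(ψ₁) = Σ zᵢ(Kᵢ−1)/(1+ψ₁(Kᵢ−1)) = 0.
Check two-phase: ΣzᵢKᵢ = 1.352 > 1 and Σzᵢ/Kᵢ = 1.603 > 1, so g(0) = 0.352 > 0 and g(1) = -0.603 < 0.
Iterate (Newton) starting at ψ₁ = 0.37:
  ψ₁ = 0.370: g = -0.0123, g' = -0.753 → ψ₁ = 0.354
Converged at ψ₁ = 0.354.
Drum-1 compositions:
  A: x = 0.226, y = 0.641
  B: x = 0.509, y = 0.285
  C: x = 0.264, y = 0.074
Drum-2 feed = drum-1 liquid: z₂ = (0.2264, 0.5093, 0.2643).
Drum 2:
Rachford–Rice: g(ψ₂) = Σ zᵢ(Kᵢ−1)/(1+ψ₂(Kᵢ−1)) = 0.
Feasibility: ΣzᵢKᵢ = 1.570, Σzᵢ/Kᵢ = 1.230 — both > 1, two phases present.
Newton iteration, ψ₂⁰ = 0.5:
  ψ₂ = 0.500: g = 0.0158, g' = -0.530 → ψ₂ = 0.530
Converged at ψ₂ = 0.530.
  A: x = 0.080, y = 0.356
  B: x = 0.544, y = 0.479
  C: x = 0.376, y = 0.165

x_B (drum 2) = 0.544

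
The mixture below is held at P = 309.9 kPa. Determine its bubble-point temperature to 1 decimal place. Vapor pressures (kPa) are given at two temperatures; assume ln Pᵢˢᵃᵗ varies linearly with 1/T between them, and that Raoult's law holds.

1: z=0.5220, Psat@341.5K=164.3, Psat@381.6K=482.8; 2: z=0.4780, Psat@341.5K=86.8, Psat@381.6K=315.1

T = 371.7 K

Bubble-point temperature: ΣzᵢPᵢˢᵃᵗ(T) = P. Interpolate ln Pᵢˢᵃᵗ = aᵢ + bᵢ/T.
  T = 341.5 K: ΣzᵢPᵢˢᵃᵗ = 127.26 kPa
  T = 381.6 K: ΣzᵢPᵢˢᵃᵗ = 402.64 kPa
  T = 361.6 K: ΣzᵢPᵢˢᵃᵗ = 233.74 kPa
  T = 371.6 K: ΣzᵢPᵢˢᵃᵗ = 308.94 kPa
  T = 376.6 K: ΣzᵢPᵢˢᵃᵗ = 353.29 kPa
  T = 374.1 K: ΣzᵢPᵢˢᵃᵗ = 330.52 kPa
Interpolating between 371.6 K and 374.1 K gives T ≈ 371.7 K.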